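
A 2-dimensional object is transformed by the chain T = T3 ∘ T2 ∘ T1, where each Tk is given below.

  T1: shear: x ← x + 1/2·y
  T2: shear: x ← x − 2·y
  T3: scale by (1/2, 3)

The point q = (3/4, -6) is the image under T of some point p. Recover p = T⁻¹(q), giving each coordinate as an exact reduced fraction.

T1 = [1 1/2 0; 0 1 0; 0 0 1]
T2·T1 = [1 -3/2 0; 0 1 0; 0 0 1]
T3·…·T1 = [1/2 -3/4 0; 0 3 0; 0 0 1]
det M = 3/2; M⁻¹ = [2 1/2 0; 0 1/3 0; 0 0 1]
M⁻¹ · (3/4, -6)ᵀ = (-3/2, -2)ᵀ

p = (-3/2, -2)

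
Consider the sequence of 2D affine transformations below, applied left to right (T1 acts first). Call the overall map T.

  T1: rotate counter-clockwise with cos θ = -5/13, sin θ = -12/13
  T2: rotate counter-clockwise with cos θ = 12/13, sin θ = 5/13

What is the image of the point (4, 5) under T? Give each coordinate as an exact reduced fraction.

T(p) = (5, -4)

T1 rotate counter-clockwise with cos θ = -5/13, sin θ = -12/13: (4, 5) → (40/13, -73/13)
T2 rotate counter-clockwise with cos θ = 12/13, sin θ = 5/13: (40/13, -73/13) → (5, -4)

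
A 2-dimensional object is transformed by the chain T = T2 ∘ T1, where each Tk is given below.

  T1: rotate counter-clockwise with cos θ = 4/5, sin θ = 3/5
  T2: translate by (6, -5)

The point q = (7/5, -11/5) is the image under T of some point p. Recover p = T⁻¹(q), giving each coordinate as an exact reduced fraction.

p = (-2, 5)

T1 = [4/5 -3/5 0; 3/5 4/5 0; 0 0 1]
T2·T1 = [4/5 -3/5 6; 3/5 4/5 -5; 0 0 1]
det M = 1; M⁻¹ = [4/5 3/5 -9/5; -3/5 4/5 38/5; 0 0 1]
M⁻¹ · (7/5, -11/5)ᵀ = (-2, 5)ᵀ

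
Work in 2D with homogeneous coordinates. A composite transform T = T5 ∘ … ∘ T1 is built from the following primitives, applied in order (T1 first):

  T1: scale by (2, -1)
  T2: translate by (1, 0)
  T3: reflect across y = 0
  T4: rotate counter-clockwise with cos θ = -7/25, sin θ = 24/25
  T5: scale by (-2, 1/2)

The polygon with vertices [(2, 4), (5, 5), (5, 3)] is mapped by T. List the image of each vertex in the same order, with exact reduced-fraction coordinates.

T1 scale by (2, -1): (2, 4) → (4, -4); (5, 5) → (10, -5); (5, 3) → (10, -3)
T2 translate by (1, 0): (4, -4) → (5, -4); (10, -5) → (11, -5); (10, -3) → (11, -3)
T3 reflect across y = 0: (5, -4) → (5, 4); (11, -5) → (11, 5); (11, -3) → (11, 3)
T4 rotate counter-clockwise with cos θ = -7/25, sin θ = 24/25: (5, 4) → (-131/25, 92/25); (11, 5) → (-197/25, 229/25); (11, 3) → (-149/25, 243/25)
T5 scale by (-2, 1/2): (-131/25, 92/25) → (262/25, 46/25); (-197/25, 229/25) → (394/25, 229/50); (-149/25, 243/25) → (298/25, 243/50)

image vertices: (262/25, 46/25), (394/25, 229/50), (298/25, 243/50)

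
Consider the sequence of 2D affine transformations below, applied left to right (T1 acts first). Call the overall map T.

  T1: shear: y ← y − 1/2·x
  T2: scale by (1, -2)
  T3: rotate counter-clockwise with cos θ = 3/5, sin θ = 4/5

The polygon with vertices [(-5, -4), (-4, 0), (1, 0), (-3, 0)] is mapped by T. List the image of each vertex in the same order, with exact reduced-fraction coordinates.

image vertices: (-27/5, -11/5), (4/5, -28/5), (-1/5, 7/5), (3/5, -21/5)

T1 shear: y ← y − 1/2·x: (-5, -4) → (-5, -3/2); (-4, 0) → (-4, 2); (1, 0) → (1, -1/2); (-3, 0) → (-3, 3/2)
T2 scale by (1, -2): (-5, -3/2) → (-5, 3); (-4, 2) → (-4, -4); (1, -1/2) → (1, 1); (-3, 3/2) → (-3, -3)
T3 rotate counter-clockwise with cos θ = 3/5, sin θ = 4/5: (-5, 3) → (-27/5, -11/5); (-4, -4) → (4/5, -28/5); (1, 1) → (-1/5, 7/5); (-3, -3) → (3/5, -21/5)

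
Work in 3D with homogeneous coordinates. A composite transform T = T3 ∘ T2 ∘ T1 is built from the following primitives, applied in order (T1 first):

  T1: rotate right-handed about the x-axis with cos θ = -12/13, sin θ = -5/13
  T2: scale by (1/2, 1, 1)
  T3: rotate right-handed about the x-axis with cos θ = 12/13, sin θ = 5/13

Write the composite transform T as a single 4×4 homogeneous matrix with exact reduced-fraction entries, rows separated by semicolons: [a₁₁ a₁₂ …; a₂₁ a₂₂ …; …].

T = [1/2 0 0 0; 0 -119/169 120/169 0; 0 -120/169 -119/169 0; 0 0 0 1]

T1 = [1 0 0 0; 0 -12/13 5/13 0; 0 -5/13 -12/13 0; 0 0 0 1]
T2·T1 = [1/2 0 0 0; 0 -12/13 5/13 0; 0 -5/13 -12/13 0; 0 0 0 1]
T3·…·T1 = [1/2 0 0 0; 0 -119/169 120/169 0; 0 -120/169 -119/169 0; 0 0 0 1]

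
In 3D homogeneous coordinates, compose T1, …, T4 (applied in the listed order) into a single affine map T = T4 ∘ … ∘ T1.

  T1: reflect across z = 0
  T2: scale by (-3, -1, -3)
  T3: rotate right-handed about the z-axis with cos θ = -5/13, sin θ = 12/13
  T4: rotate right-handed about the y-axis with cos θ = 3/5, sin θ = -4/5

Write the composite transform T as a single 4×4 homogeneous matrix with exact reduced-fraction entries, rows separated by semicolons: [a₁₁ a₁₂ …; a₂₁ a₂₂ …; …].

T = [9/13 36/65 -12/5 0; -36/13 5/13 0 0; 12/13 48/65 9/5 0; 0 0 0 1]

T1 = [1 0 0 0; 0 1 0 0; 0 0 -1 0; 0 0 0 1]
T2·T1 = [-3 0 0 0; 0 -1 0 0; 0 0 3 0; 0 0 0 1]
T3·…·T1 = [15/13 12/13 0 0; -36/13 5/13 0 0; 0 0 3 0; 0 0 0 1]
T4·…·T1 = [9/13 36/65 -12/5 0; -36/13 5/13 0 0; 12/13 48/65 9/5 0; 0 0 0 1]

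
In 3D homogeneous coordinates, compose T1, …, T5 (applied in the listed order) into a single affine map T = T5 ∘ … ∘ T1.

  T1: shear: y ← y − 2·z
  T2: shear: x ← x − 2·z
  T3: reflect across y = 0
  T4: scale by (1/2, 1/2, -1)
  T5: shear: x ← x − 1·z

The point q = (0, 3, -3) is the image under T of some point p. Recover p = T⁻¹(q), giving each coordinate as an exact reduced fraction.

p = (0, 0, 3)

T1 = [1 0 0 0; 0 1 -2 0; 0 0 1 0; 0 0 0 1]
T2·T1 = [1 0 -2 0; 0 1 -2 0; 0 0 1 0; 0 0 0 1]
T3·…·T1 = [1 0 -2 0; 0 -1 2 0; 0 0 1 0; 0 0 0 1]
T4·…·T1 = [1/2 0 -1 0; 0 -1/2 1 0; 0 0 -1 0; 0 0 0 1]
T5·…·T1 = [1/2 0 0 0; 0 -1/2 1 0; 0 0 -1 0; 0 0 0 1]
det M = 1/4; M⁻¹ = [2 0 0 0; 0 -2 -2 0; 0 0 -1 0; 0 0 0 1]
M⁻¹ · (0, 3, -3)ᵀ = (0, 0, 3)ᵀ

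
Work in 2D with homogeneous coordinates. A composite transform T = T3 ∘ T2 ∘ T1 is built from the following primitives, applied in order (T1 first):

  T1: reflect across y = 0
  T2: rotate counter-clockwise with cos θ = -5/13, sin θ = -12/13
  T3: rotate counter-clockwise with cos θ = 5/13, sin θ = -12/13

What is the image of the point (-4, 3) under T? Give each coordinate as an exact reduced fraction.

T(p) = (4, 3)

T1 reflect across y = 0: (-4, 3) → (-4, -3)
T2 rotate counter-clockwise with cos θ = -5/13, sin θ = -12/13: (-4, -3) → (-16/13, 63/13)
T3 rotate counter-clockwise with cos θ = 5/13, sin θ = -12/13: (-16/13, 63/13) → (4, 3)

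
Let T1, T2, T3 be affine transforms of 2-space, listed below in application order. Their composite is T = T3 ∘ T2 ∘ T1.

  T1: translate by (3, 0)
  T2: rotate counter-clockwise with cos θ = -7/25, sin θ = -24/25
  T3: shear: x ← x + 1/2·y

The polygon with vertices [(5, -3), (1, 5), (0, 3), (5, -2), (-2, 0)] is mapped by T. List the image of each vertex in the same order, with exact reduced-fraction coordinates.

image vertices: (-427/50, -171/25), (53/50, -131/25), (9/50, -93/25), (-193/25, -178/25), (-19/25, -24/25)

T1 translate by (3, 0): (5, -3) → (8, -3); (1, 5) → (4, 5); (0, 3) → (3, 3); (5, -2) → (8, -2); (-2, 0) → (1, 0)
T2 rotate counter-clockwise with cos θ = -7/25, sin θ = -24/25: (8, -3) → (-128/25, -171/25); (4, 5) → (92/25, -131/25); (3, 3) → (51/25, -93/25); (8, -2) → (-104/25, -178/25); (1, 0) → (-7/25, -24/25)
T3 shear: x ← x + 1/2·y: (-128/25, -171/25) → (-427/50, -171/25); (92/25, -131/25) → (53/50, -131/25); (51/25, -93/25) → (9/50, -93/25); (-104/25, -178/25) → (-193/25, -178/25); (-7/25, -24/25) → (-19/25, -24/25)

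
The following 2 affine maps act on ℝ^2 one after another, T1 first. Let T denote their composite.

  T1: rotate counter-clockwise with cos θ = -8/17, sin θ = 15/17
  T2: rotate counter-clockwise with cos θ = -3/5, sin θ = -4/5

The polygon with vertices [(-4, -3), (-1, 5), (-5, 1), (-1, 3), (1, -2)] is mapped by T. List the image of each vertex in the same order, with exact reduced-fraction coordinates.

T1 rotate counter-clockwise with cos θ = -8/17, sin θ = 15/17: (-4, -3) → (77/17, -36/17); (-1, 5) → (-67/17, -55/17); (-5, 1) → (25/17, -83/17); (-1, 3) → (-37/17, -39/17); (1, -2) → (22/17, 31/17)
T2 rotate counter-clockwise with cos θ = -3/5, sin θ = -4/5: (77/17, -36/17) → (-75/17, -40/17); (-67/17, -55/17) → (-19/85, 433/85); (25/17, -83/17) → (-407/85, 149/85); (-37/17, -39/17) → (-9/17, 53/17); (22/17, 31/17) → (58/85, -181/85)

image vertices: (-75/17, -40/17), (-19/85, 433/85), (-407/85, 149/85), (-9/17, 53/17), (58/85, -181/85)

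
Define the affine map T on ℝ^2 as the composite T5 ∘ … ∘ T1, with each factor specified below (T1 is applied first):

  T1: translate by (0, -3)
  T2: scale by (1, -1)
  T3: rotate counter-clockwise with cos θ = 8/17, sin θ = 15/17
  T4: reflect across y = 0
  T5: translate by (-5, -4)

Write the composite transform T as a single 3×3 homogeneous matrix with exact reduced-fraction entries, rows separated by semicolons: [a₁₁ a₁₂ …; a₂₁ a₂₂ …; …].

T1 = [1 0 0; 0 1 -3; 0 0 1]
T2·T1 = [1 0 0; 0 -1 3; 0 0 1]
T3·…·T1 = [8/17 15/17 -45/17; 15/17 -8/17 24/17; 0 0 1]
T4·…·T1 = [8/17 15/17 -45/17; -15/17 8/17 -24/17; 0 0 1]
T5·…·T1 = [8/17 15/17 -130/17; -15/17 8/17 -92/17; 0 0 1]

T = [8/17 15/17 -130/17; -15/17 8/17 -92/17; 0 0 1]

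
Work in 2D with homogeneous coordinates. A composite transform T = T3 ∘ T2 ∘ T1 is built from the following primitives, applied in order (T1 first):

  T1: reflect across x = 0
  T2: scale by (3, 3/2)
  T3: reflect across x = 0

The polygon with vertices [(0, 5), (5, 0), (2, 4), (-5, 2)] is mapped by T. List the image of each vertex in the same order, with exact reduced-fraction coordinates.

image vertices: (0, 15/2), (15, 0), (6, 6), (-15, 3)

T1 reflect across x = 0: (0, 5) → (0, 5); (5, 0) → (-5, 0); (2, 4) → (-2, 4); (-5, 2) → (5, 2)
T2 scale by (3, 3/2): (0, 5) → (0, 15/2); (-5, 0) → (-15, 0); (-2, 4) → (-6, 6); (5, 2) → (15, 3)
T3 reflect across x = 0: (0, 15/2) → (0, 15/2); (-15, 0) → (15, 0); (-6, 6) → (6, 6); (15, 3) → (-15, 3)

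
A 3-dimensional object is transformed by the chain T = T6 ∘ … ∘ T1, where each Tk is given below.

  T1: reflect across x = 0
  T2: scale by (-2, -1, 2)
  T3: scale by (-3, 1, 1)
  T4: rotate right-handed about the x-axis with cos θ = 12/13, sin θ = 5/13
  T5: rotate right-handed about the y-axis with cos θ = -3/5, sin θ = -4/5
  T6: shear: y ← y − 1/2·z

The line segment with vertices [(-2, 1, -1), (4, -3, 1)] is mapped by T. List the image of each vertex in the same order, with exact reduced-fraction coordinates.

T1 reflect across x = 0: (-2, 1, -1) → (2, 1, -1); (4, -3, 1) → (-4, -3, 1)
T2 scale by (-2, -1, 2): (2, 1, -1) → (-4, -1, -2); (-4, -3, 1) → (8, 3, 2)
T3 scale by (-3, 1, 1): (-4, -1, -2) → (12, -1, -2); (8, 3, 2) → (-24, 3, 2)
T4 rotate right-handed about the x-axis with cos θ = 12/13, sin θ = 5/13: (12, -1, -2) → (12, -2/13, -29/13); (-24, 3, 2) → (-24, 2, 3)
T5 rotate right-handed about the y-axis with cos θ = -3/5, sin θ = -4/5: (12, -2/13, -29/13) → (-352/65, -2/13, 711/65); (-24, 2, 3) → (12, 2, -21)
T6 shear: y ← y − 1/2·z: (-352/65, -2/13, 711/65) → (-352/65, -731/130, 711/65); (12, 2, -21) → (12, 25/2, -21)

image vertices: (-352/65, -731/130, 711/65), (12, 25/2, -21)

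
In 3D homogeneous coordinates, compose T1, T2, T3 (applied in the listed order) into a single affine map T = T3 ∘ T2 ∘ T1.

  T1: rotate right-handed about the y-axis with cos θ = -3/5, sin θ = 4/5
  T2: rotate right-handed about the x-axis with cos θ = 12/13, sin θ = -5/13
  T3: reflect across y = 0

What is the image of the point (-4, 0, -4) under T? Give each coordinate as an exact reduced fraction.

T1 rotate right-handed about the y-axis with cos θ = -3/5, sin θ = 4/5: (-4, 0, -4) → (-4/5, 0, 28/5)
T2 rotate right-handed about the x-axis with cos θ = 12/13, sin θ = -5/13: (-4/5, 0, 28/5) → (-4/5, 28/13, 336/65)
T3 reflect across y = 0: (-4/5, 28/13, 336/65) → (-4/5, -28/13, 336/65)

T(p) = (-4/5, -28/13, 336/65)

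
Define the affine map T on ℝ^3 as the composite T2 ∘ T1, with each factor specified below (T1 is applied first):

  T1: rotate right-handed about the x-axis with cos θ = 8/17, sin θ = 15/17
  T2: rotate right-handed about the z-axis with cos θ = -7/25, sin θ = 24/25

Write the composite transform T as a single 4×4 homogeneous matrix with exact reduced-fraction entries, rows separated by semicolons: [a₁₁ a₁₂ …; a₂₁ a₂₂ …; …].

T1 = [1 0 0 0; 0 8/17 -15/17 0; 0 15/17 8/17 0; 0 0 0 1]
T2·T1 = [-7/25 -192/425 72/85 0; 24/25 -56/425 21/85 0; 0 15/17 8/17 0; 0 0 0 1]

T = [-7/25 -192/425 72/85 0; 24/25 -56/425 21/85 0; 0 15/17 8/17 0; 0 0 0 1]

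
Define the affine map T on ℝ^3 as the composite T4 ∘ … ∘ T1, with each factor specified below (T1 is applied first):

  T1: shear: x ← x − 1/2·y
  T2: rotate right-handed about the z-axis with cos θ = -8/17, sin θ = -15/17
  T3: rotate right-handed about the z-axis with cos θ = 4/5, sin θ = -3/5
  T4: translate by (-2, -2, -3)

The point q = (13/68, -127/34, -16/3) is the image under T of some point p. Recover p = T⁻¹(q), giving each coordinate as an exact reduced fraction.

p = (0, 5/2, -7/3)

T1 = [1 -1/2 0 0; 0 1 0 0; 0 0 1 0; 0 0 0 1]
T2·T1 = [-8/17 19/17 0 0; -15/17 -1/34 0 0; 0 0 1 0; 0 0 0 1]
T3·…·T1 = [-77/85 149/170 0 0; -36/85 -59/85 0 0; 0 0 1 0; 0 0 0 1]
T4·…·T1 = [-77/85 149/170 0 -2; -36/85 -59/85 0 -2; 0 0 1 -3; 0 0 0 1]
det M = 1; M⁻¹ = [-59/85 -149/170 0 -267/85; 36/85 -77/85 0 -82/85; 0 0 1 3; 0 0 0 1]
M⁻¹ · (13/68, -127/34, -16/3)ᵀ = (0, 5/2, -7/3)ᵀ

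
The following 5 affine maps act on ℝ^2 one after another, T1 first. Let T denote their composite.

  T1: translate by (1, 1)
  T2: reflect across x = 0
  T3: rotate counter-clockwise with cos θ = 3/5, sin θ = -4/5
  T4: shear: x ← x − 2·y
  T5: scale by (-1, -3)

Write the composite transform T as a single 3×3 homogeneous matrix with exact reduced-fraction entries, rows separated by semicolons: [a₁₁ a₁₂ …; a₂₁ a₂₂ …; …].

T1 = [1 0 1; 0 1 1; 0 0 1]
T2·T1 = [-1 0 -1; 0 1 1; 0 0 1]
T3·…·T1 = [-3/5 4/5 1/5; 4/5 3/5 7/5; 0 0 1]
T4·…·T1 = [-11/5 -2/5 -13/5; 4/5 3/5 7/5; 0 0 1]
T5·…·T1 = [11/5 2/5 13/5; -12/5 -9/5 -21/5; 0 0 1]

T = [11/5 2/5 13/5; -12/5 -9/5 -21/5; 0 0 1]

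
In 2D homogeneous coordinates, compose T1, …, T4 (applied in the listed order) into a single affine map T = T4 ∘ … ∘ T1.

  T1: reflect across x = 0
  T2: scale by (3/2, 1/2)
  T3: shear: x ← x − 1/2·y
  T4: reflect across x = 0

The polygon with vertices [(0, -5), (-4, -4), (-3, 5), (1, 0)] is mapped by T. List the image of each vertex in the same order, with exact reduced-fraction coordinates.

T1 reflect across x = 0: (0, -5) → (0, -5); (-4, -4) → (4, -4); (-3, 5) → (3, 5); (1, 0) → (-1, 0)
T2 scale by (3/2, 1/2): (0, -5) → (0, -5/2); (4, -4) → (6, -2); (3, 5) → (9/2, 5/2); (-1, 0) → (-3/2, 0)
T3 shear: x ← x − 1/2·y: (0, -5/2) → (5/4, -5/2); (6, -2) → (7, -2); (9/2, 5/2) → (13/4, 5/2); (-3/2, 0) → (-3/2, 0)
T4 reflect across x = 0: (5/4, -5/2) → (-5/4, -5/2); (7, -2) → (-7, -2); (13/4, 5/2) → (-13/4, 5/2); (-3/2, 0) → (3/2, 0)

image vertices: (-5/4, -5/2), (-7, -2), (-13/4, 5/2), (3/2, 0)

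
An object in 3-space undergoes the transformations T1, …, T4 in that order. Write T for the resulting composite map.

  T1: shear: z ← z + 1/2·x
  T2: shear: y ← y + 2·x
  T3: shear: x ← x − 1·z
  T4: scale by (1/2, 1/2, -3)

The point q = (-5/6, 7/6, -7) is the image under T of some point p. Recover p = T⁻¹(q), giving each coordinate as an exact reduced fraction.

p = (2/3, 1, 2)

T1 = [1 0 0 0; 0 1 0 0; 1/2 0 1 0; 0 0 0 1]
T2·T1 = [1 0 0 0; 2 1 0 0; 1/2 0 1 0; 0 0 0 1]
T3·…·T1 = [1/2 0 -1 0; 2 1 0 0; 1/2 0 1 0; 0 0 0 1]
T4·…·T1 = [1/4 0 -1/2 0; 1 1/2 0 0; -3/2 0 -3 0; 0 0 0 1]
det M = -3/4; M⁻¹ = [2 0 -1/3 0; -4 2 2/3 0; -1 0 -1/6 0; 0 0 0 1]
M⁻¹ · (-5/6, 7/6, -7)ᵀ = (2/3, 1, 2)ᵀ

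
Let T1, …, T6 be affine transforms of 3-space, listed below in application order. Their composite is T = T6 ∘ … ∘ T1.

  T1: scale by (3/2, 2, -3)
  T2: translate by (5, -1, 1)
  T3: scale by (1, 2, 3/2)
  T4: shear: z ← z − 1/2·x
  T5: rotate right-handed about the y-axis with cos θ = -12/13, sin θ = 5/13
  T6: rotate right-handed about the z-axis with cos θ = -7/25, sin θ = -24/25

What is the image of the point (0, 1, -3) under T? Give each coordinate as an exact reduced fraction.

T1 scale by (3/2, 2, -3): (0, 1, -3) → (0, 2, 9)
T2 translate by (5, -1, 1): (0, 2, 9) → (5, 1, 10)
T3 scale by (1, 2, 3/2): (5, 1, 10) → (5, 2, 15)
T4 shear: z ← z − 1/2·x: (5, 2, 15) → (5, 2, 25/2)
T5 rotate right-handed about the y-axis with cos θ = -12/13, sin θ = 5/13: (5, 2, 25/2) → (5/26, 2, -175/13)
T6 rotate right-handed about the z-axis with cos θ = -7/25, sin θ = -24/25: (5/26, 2, -175/13) → (1213/650, -242/325, -175/13)

T(p) = (1213/650, -242/325, -175/13)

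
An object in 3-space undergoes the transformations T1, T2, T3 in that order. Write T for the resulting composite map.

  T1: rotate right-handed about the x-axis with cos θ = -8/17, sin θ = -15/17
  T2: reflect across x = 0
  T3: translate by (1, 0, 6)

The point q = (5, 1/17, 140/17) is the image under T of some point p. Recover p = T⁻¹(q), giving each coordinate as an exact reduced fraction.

T1 = [1 0 0 0; 0 -8/17 15/17 0; 0 -15/17 -8/17 0; 0 0 0 1]
T2·T1 = [-1 0 0 0; 0 -8/17 15/17 0; 0 -15/17 -8/17 0; 0 0 0 1]
T3·…·T1 = [-1 0 0 1; 0 -8/17 15/17 0; 0 -15/17 -8/17 6; 0 0 0 1]
det M = -1; M⁻¹ = [-1 0 0 1; 0 -8/17 -15/17 90/17; 0 15/17 -8/17 48/17; 0 0 0 1]
M⁻¹ · (5, 1/17, 140/17)ᵀ = (-4, -2, -1)ᵀ

p = (-4, -2, -1)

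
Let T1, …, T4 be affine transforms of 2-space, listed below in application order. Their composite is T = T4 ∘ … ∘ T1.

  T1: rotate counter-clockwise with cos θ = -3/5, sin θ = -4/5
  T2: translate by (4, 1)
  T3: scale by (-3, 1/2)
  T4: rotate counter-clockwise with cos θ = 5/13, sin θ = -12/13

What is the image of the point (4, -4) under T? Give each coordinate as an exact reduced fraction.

T1 rotate counter-clockwise with cos θ = -3/5, sin θ = -4/5: (4, -4) → (-28/5, -4/5)
T2 translate by (4, 1): (-28/5, -4/5) → (-8/5, 1/5)
T3 scale by (-3, 1/2): (-8/5, 1/5) → (24/5, 1/10)
T4 rotate counter-clockwise with cos θ = 5/13, sin θ = -12/13: (24/5, 1/10) → (126/65, -571/130)

T(p) = (126/65, -571/130)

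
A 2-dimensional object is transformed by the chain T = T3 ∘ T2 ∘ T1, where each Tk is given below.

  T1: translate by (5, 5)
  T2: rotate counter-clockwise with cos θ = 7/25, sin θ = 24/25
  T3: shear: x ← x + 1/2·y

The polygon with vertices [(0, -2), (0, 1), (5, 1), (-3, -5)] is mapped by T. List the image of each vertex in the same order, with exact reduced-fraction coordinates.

T1 translate by (5, 5): (0, -2) → (5, 3); (0, 1) → (5, 6); (5, 1) → (10, 6); (-3, -5) → (2, 0)
T2 rotate counter-clockwise with cos θ = 7/25, sin θ = 24/25: (5, 3) → (-37/25, 141/25); (5, 6) → (-109/25, 162/25); (10, 6) → (-74/25, 282/25); (2, 0) → (14/25, 48/25)
T3 shear: x ← x + 1/2·y: (-37/25, 141/25) → (67/50, 141/25); (-109/25, 162/25) → (-28/25, 162/25); (-74/25, 282/25) → (67/25, 282/25); (14/25, 48/25) → (38/25, 48/25)

image vertices: (67/50, 141/25), (-28/25, 162/25), (67/25, 282/25), (38/25, 48/25)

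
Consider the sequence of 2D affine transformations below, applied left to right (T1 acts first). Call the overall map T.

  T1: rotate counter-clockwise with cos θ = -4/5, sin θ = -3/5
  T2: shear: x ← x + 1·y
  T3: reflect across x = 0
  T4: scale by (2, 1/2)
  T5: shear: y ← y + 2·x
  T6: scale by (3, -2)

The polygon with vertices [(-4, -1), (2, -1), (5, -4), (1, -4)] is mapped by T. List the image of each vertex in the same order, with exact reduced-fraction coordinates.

T1 rotate counter-clockwise with cos θ = -4/5, sin θ = -3/5: (-4, -1) → (13/5, 16/5); (2, -1) → (-11/5, -2/5); (5, -4) → (-32/5, 1/5); (1, -4) → (-16/5, 13/5)
T2 shear: x ← x + 1·y: (13/5, 16/5) → (29/5, 16/5); (-11/5, -2/5) → (-13/5, -2/5); (-32/5, 1/5) → (-31/5, 1/5); (-16/5, 13/5) → (-3/5, 13/5)
T3 reflect across x = 0: (29/5, 16/5) → (-29/5, 16/5); (-13/5, -2/5) → (13/5, -2/5); (-31/5, 1/5) → (31/5, 1/5); (-3/5, 13/5) → (3/5, 13/5)
T4 scale by (2, 1/2): (-29/5, 16/5) → (-58/5, 8/5); (13/5, -2/5) → (26/5, -1/5); (31/5, 1/5) → (62/5, 1/10); (3/5, 13/5) → (6/5, 13/10)
T5 shear: y ← y + 2·x: (-58/5, 8/5) → (-58/5, -108/5); (26/5, -1/5) → (26/5, 51/5); (62/5, 1/10) → (62/5, 249/10); (6/5, 13/10) → (6/5, 37/10)
T6 scale by (3, -2): (-58/5, -108/5) → (-174/5, 216/5); (26/5, 51/5) → (78/5, -102/5); (62/5, 249/10) → (186/5, -249/5); (6/5, 37/10) → (18/5, -37/5)

image vertices: (-174/5, 216/5), (78/5, -102/5), (186/5, -249/5), (18/5, -37/5)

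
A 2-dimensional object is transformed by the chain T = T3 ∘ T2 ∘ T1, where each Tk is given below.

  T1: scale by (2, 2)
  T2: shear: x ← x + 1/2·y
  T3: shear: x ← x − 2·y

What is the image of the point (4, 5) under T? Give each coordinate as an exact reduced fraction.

T(p) = (-7, 10)

T1 scale by (2, 2): (4, 5) → (8, 10)
T2 shear: x ← x + 1/2·y: (8, 10) → (13, 10)
T3 shear: x ← x − 2·y: (13, 10) → (-7, 10)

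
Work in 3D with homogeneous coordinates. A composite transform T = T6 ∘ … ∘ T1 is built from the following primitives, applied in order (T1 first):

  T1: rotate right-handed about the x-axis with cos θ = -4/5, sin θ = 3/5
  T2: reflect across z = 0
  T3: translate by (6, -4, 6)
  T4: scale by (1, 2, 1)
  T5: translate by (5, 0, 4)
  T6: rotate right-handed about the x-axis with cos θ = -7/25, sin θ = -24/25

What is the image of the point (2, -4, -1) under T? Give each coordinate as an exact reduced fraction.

T1 rotate right-handed about the x-axis with cos θ = -4/5, sin θ = 3/5: (2, -4, -1) → (2, 19/5, -8/5)
T2 reflect across z = 0: (2, 19/5, -8/5) → (2, 19/5, 8/5)
T3 translate by (6, -4, 6): (2, 19/5, 8/5) → (8, -1/5, 38/5)
T4 scale by (1, 2, 1): (8, -1/5, 38/5) → (8, -2/5, 38/5)
T5 translate by (5, 0, 4): (8, -2/5, 38/5) → (13, -2/5, 58/5)
T6 rotate right-handed about the x-axis with cos θ = -7/25, sin θ = -24/25: (13, -2/5, 58/5) → (13, 1406/125, -358/125)

T(p) = (13, 1406/125, -358/125)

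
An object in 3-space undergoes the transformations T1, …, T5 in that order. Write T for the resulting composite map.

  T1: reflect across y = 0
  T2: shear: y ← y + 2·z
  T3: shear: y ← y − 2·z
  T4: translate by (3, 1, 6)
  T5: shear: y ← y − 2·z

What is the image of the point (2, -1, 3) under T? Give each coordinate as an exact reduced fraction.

T(p) = (5, -16, 9)

T1 reflect across y = 0: (2, -1, 3) → (2, 1, 3)
T2 shear: y ← y + 2·z: (2, 1, 3) → (2, 7, 3)
T3 shear: y ← y − 2·z: (2, 7, 3) → (2, 1, 3)
T4 translate by (3, 1, 6): (2, 1, 3) → (5, 2, 9)
T5 shear: y ← y − 2·z: (5, 2, 9) → (5, -16, 9)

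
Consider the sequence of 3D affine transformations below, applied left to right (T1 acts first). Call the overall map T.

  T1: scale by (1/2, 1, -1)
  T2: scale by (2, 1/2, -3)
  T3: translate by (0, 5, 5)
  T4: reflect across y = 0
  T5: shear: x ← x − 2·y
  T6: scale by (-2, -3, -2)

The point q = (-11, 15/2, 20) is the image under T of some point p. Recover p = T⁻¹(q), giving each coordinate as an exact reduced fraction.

p = (1/2, -5, -5)

T1 = [1/2 0 0 0; 0 1 0 0; 0 0 -1 0; 0 0 0 1]
T2·T1 = [1 0 0 0; 0 1/2 0 0; 0 0 3 0; 0 0 0 1]
T3·…·T1 = [1 0 0 0; 0 1/2 0 5; 0 0 3 5; 0 0 0 1]
T4·…·T1 = [1 0 0 0; 0 -1/2 0 -5; 0 0 3 5; 0 0 0 1]
T5·…·T1 = [1 1 0 10; 0 -1/2 0 -5; 0 0 3 5; 0 0 0 1]
T6·…·T1 = [-2 -2 0 -20; 0 3/2 0 15; 0 0 -6 -10; 0 0 0 1]
det M = 18; M⁻¹ = [-1/2 -2/3 0 0; 0 2/3 0 -10; 0 0 -1/6 -5/3; 0 0 0 1]
M⁻¹ · (-11, 15/2, 20)ᵀ = (1/2, -5, -5)ᵀ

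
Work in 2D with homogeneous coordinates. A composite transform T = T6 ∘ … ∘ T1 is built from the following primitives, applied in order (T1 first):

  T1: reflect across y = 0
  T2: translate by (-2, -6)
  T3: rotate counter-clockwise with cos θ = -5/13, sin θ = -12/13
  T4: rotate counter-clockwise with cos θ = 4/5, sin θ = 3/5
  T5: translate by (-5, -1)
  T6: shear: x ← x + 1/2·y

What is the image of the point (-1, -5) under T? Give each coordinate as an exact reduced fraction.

T(p) = (-382/65, 108/65)

T1 reflect across y = 0: (-1, -5) → (-1, 5)
T2 translate by (-2, -6): (-1, 5) → (-3, -1)
T3 rotate counter-clockwise with cos θ = -5/13, sin θ = -12/13: (-3, -1) → (3/13, 41/13)
T4 rotate counter-clockwise with cos θ = 4/5, sin θ = 3/5: (3/13, 41/13) → (-111/65, 173/65)
T5 translate by (-5, -1): (-111/65, 173/65) → (-436/65, 108/65)
T6 shear: x ← x + 1/2·y: (-436/65, 108/65) → (-382/65, 108/65)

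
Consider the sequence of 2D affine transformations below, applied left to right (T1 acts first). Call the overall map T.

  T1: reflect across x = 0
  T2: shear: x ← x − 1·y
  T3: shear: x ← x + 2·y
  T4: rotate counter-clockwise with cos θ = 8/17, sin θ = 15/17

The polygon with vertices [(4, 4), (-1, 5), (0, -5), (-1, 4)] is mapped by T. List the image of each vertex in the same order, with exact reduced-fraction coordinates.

image vertices: (-60/17, 32/17), (-27/17, 130/17), (35/17, -115/17), (-20/17, 107/17)

T1 reflect across x = 0: (4, 4) → (-4, 4); (-1, 5) → (1, 5); (0, -5) → (0, -5); (-1, 4) → (1, 4)
T2 shear: x ← x − 1·y: (-4, 4) → (-8, 4); (1, 5) → (-4, 5); (0, -5) → (5, -5); (1, 4) → (-3, 4)
T3 shear: x ← x + 2·y: (-8, 4) → (0, 4); (-4, 5) → (6, 5); (5, -5) → (-5, -5); (-3, 4) → (5, 4)
T4 rotate counter-clockwise with cos θ = 8/17, sin θ = 15/17: (0, 4) → (-60/17, 32/17); (6, 5) → (-27/17, 130/17); (-5, -5) → (35/17, -115/17); (5, 4) → (-20/17, 107/17)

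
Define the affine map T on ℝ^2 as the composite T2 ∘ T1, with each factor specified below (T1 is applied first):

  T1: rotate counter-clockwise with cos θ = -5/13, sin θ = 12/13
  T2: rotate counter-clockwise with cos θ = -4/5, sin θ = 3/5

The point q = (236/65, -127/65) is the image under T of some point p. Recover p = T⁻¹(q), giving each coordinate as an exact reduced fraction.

p = (1, 4)

T1 = [-5/13 -12/13 0; 12/13 -5/13 0; 0 0 1]
T2·T1 = [-16/65 63/65 0; -63/65 -16/65 0; 0 0 1]
det M = 1; M⁻¹ = [-16/65 -63/65 0; 63/65 -16/65 0; 0 0 1]
M⁻¹ · (236/65, -127/65)ᵀ = (1, 4)ᵀ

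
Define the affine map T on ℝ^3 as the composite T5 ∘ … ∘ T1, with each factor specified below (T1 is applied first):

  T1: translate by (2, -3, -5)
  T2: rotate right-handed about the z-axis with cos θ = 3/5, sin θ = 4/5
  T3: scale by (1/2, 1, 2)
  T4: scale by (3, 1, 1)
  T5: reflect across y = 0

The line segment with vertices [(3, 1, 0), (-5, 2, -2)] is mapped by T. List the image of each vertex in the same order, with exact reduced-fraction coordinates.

image vertices: (69/10, -14/5, -10), (-3/2, 3, -14)

T1 translate by (2, -3, -5): (3, 1, 0) → (5, -2, -5); (-5, 2, -2) → (-3, -1, -7)
T2 rotate right-handed about the z-axis with cos θ = 3/5, sin θ = 4/5: (5, -2, -5) → (23/5, 14/5, -5); (-3, -1, -7) → (-1, -3, -7)
T3 scale by (1/2, 1, 2): (23/5, 14/5, -5) → (23/10, 14/5, -10); (-1, -3, -7) → (-1/2, -3, -14)
T4 scale by (3, 1, 1): (23/10, 14/5, -10) → (69/10, 14/5, -10); (-1/2, -3, -14) → (-3/2, -3, -14)
T5 reflect across y = 0: (69/10, 14/5, -10) → (69/10, -14/5, -10); (-3/2, -3, -14) → (-3/2, 3, -14)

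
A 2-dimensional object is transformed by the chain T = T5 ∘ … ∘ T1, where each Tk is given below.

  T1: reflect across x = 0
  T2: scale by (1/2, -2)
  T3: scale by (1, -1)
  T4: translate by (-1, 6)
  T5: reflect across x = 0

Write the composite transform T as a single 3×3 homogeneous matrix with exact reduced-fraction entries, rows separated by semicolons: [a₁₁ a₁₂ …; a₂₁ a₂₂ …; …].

T1 = [-1 0 0; 0 1 0; 0 0 1]
T2·T1 = [-1/2 0 0; 0 -2 0; 0 0 1]
T3·…·T1 = [-1/2 0 0; 0 2 0; 0 0 1]
T4·…·T1 = [-1/2 0 -1; 0 2 6; 0 0 1]
T5·…·T1 = [1/2 0 1; 0 2 6; 0 0 1]

T = [1/2 0 1; 0 2 6; 0 0 1]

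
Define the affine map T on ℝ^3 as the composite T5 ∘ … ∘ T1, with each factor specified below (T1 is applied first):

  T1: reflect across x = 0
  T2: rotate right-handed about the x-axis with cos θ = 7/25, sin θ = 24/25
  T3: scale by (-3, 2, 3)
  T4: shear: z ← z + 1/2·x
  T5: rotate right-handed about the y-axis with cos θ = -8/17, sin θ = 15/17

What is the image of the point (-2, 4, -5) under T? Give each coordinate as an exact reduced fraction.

T(p) = (564/85, 296/25, 1386/425)

T1 reflect across x = 0: (-2, 4, -5) → (2, 4, -5)
T2 rotate right-handed about the x-axis with cos θ = 7/25, sin θ = 24/25: (2, 4, -5) → (2, 148/25, 61/25)
T3 scale by (-3, 2, 3): (2, 148/25, 61/25) → (-6, 296/25, 183/25)
T4 shear: z ← z + 1/2·x: (-6, 296/25, 183/25) → (-6, 296/25, 108/25)
T5 rotate right-handed about the y-axis with cos θ = -8/17, sin θ = 15/17: (-6, 296/25, 108/25) → (564/85, 296/25, 1386/425)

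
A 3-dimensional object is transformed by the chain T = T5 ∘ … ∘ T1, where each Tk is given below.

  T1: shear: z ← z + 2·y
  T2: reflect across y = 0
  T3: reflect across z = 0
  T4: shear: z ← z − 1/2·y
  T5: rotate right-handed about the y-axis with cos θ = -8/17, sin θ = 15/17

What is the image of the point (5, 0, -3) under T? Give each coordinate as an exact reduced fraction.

T1 shear: z ← z + 2·y: (5, 0, -3) → (5, 0, -3)
T2 reflect across y = 0: (5, 0, -3) → (5, 0, -3)
T3 reflect across z = 0: (5, 0, -3) → (5, 0, 3)
T4 shear: z ← z − 1/2·y: (5, 0, 3) → (5, 0, 3)
T5 rotate right-handed about the y-axis with cos θ = -8/17, sin θ = 15/17: (5, 0, 3) → (5/17, 0, -99/17)

T(p) = (5/17, 0, -99/17)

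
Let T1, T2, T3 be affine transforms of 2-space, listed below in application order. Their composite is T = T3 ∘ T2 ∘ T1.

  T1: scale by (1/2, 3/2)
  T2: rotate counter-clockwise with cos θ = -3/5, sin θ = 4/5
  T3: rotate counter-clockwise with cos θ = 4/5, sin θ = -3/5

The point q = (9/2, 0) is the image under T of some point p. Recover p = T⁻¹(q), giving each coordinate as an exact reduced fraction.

p = (0, -3)

T1 = [1/2 0 0; 0 3/2 0; 0 0 1]
T2·T1 = [-3/10 -6/5 0; 2/5 -9/10 0; 0 0 1]
T3·…·T1 = [0 -3/2 0; 1/2 0 0; 0 0 1]
det M = 3/4; M⁻¹ = [0 2 0; -2/3 0 0; 0 0 1]
M⁻¹ · (9/2, 0)ᵀ = (0, -3)ᵀ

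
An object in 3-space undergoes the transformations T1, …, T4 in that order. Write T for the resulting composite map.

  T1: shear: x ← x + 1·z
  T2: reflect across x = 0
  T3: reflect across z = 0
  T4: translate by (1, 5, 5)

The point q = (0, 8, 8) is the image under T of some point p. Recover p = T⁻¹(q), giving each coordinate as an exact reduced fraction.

p = (4, 3, -3)

T1 = [1 0 1 0; 0 1 0 0; 0 0 1 0; 0 0 0 1]
T2·T1 = [-1 0 -1 0; 0 1 0 0; 0 0 1 0; 0 0 0 1]
T3·…·T1 = [-1 0 -1 0; 0 1 0 0; 0 0 -1 0; 0 0 0 1]
T4·…·T1 = [-1 0 -1 1; 0 1 0 5; 0 0 -1 5; 0 0 0 1]
det M = 1; M⁻¹ = [-1 0 1 -4; 0 1 0 -5; 0 0 -1 5; 0 0 0 1]
M⁻¹ · (0, 8, 8)ᵀ = (4, 3, -3)ᵀ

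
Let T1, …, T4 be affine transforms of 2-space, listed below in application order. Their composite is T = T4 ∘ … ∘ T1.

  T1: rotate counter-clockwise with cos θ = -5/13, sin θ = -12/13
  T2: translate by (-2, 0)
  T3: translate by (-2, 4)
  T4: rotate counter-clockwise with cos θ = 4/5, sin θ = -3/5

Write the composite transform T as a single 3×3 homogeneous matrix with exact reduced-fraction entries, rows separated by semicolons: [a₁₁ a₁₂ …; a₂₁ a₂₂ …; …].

T = [-56/65 33/65 -4/5; -33/65 -56/65 28/5; 0 0 1]

T1 = [-5/13 12/13 0; -12/13 -5/13 0; 0 0 1]
T2·T1 = [-5/13 12/13 -2; -12/13 -5/13 0; 0 0 1]
T3·…·T1 = [-5/13 12/13 -4; -12/13 -5/13 4; 0 0 1]
T4·…·T1 = [-56/65 33/65 -4/5; -33/65 -56/65 28/5; 0 0 1]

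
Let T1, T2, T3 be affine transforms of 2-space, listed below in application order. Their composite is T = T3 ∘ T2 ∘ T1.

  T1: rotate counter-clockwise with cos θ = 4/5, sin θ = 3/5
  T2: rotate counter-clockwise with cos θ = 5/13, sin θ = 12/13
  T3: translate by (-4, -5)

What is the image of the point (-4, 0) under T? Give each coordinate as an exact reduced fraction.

T1 rotate counter-clockwise with cos θ = 4/5, sin θ = 3/5: (-4, 0) → (-16/5, -12/5)
T2 rotate counter-clockwise with cos θ = 5/13, sin θ = 12/13: (-16/5, -12/5) → (64/65, -252/65)
T3 translate by (-4, -5): (64/65, -252/65) → (-196/65, -577/65)

T(p) = (-196/65, -577/65)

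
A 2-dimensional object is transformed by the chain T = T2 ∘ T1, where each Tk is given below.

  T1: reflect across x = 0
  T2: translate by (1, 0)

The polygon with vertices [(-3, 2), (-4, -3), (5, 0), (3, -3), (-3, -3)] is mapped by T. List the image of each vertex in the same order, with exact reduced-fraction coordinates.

image vertices: (4, 2), (5, -3), (-4, 0), (-2, -3), (4, -3)

T1 reflect across x = 0: (-3, 2) → (3, 2); (-4, -3) → (4, -3); (5, 0) → (-5, 0); (3, -3) → (-3, -3); (-3, -3) → (3, -3)
T2 translate by (1, 0): (3, 2) → (4, 2); (4, -3) → (5, -3); (-5, 0) → (-4, 0); (-3, -3) → (-2, -3); (3, -3) → (4, -3)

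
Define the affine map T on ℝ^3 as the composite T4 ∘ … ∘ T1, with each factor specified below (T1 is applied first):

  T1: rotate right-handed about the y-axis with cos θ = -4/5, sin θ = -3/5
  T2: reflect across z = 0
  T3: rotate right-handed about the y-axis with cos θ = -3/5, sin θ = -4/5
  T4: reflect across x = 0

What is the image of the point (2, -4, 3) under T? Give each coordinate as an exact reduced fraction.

T(p) = (-27/25, -4, -86/25)

T1 rotate right-handed about the y-axis with cos θ = -4/5, sin θ = -3/5: (2, -4, 3) → (-17/5, -4, -6/5)
T2 reflect across z = 0: (-17/5, -4, -6/5) → (-17/5, -4, 6/5)
T3 rotate right-handed about the y-axis with cos θ = -3/5, sin θ = -4/5: (-17/5, -4, 6/5) → (27/25, -4, -86/25)
T4 reflect across x = 0: (27/25, -4, -86/25) → (-27/25, -4, -86/25)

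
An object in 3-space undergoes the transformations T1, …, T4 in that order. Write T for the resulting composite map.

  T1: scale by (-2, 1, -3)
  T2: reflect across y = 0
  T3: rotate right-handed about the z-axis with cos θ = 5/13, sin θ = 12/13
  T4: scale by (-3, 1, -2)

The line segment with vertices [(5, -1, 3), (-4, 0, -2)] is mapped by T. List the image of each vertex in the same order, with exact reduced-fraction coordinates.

image vertices: (186/13, -115/13, 18), (-120/13, 96/13, -12)

T1 scale by (-2, 1, -3): (5, -1, 3) → (-10, -1, -9); (-4, 0, -2) → (8, 0, 6)
T2 reflect across y = 0: (-10, -1, -9) → (-10, 1, -9); (8, 0, 6) → (8, 0, 6)
T3 rotate right-handed about the z-axis with cos θ = 5/13, sin θ = 12/13: (-10, 1, -9) → (-62/13, -115/13, -9); (8, 0, 6) → (40/13, 96/13, 6)
T4 scale by (-3, 1, -2): (-62/13, -115/13, -9) → (186/13, -115/13, 18); (40/13, 96/13, 6) → (-120/13, 96/13, -12)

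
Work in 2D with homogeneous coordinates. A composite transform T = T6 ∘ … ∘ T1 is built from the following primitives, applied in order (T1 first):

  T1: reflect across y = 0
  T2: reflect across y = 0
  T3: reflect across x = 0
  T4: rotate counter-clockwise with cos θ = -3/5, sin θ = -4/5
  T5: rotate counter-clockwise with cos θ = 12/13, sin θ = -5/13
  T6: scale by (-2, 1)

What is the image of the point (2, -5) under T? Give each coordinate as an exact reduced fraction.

T1 reflect across y = 0: (2, -5) → (2, 5)
T2 reflect across y = 0: (2, 5) → (2, -5)
T3 reflect across x = 0: (2, -5) → (-2, -5)
T4 rotate counter-clockwise with cos θ = -3/5, sin θ = -4/5: (-2, -5) → (-14/5, 23/5)
T5 rotate counter-clockwise with cos θ = 12/13, sin θ = -5/13: (-14/5, 23/5) → (-53/65, 346/65)
T6 scale by (-2, 1): (-53/65, 346/65) → (106/65, 346/65)

T(p) = (106/65, 346/65)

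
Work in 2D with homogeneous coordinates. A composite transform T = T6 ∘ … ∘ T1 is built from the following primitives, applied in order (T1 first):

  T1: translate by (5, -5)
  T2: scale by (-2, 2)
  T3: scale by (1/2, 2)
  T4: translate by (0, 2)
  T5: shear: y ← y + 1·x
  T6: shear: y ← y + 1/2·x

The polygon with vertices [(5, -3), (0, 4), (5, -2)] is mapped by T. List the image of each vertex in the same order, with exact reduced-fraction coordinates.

T1 translate by (5, -5): (5, -3) → (10, -8); (0, 4) → (5, -1); (5, -2) → (10, -7)
T2 scale by (-2, 2): (10, -8) → (-20, -16); (5, -1) → (-10, -2); (10, -7) → (-20, -14)
T3 scale by (1/2, 2): (-20, -16) → (-10, -32); (-10, -2) → (-5, -4); (-20, -14) → (-10, -28)
T4 translate by (0, 2): (-10, -32) → (-10, -30); (-5, -4) → (-5, -2); (-10, -28) → (-10, -26)
T5 shear: y ← y + 1·x: (-10, -30) → (-10, -40); (-5, -2) → (-5, -7); (-10, -26) → (-10, -36)
T6 shear: y ← y + 1/2·x: (-10, -40) → (-10, -45); (-5, -7) → (-5, -19/2); (-10, -36) → (-10, -41)

image vertices: (-10, -45), (-5, -19/2), (-10, -41)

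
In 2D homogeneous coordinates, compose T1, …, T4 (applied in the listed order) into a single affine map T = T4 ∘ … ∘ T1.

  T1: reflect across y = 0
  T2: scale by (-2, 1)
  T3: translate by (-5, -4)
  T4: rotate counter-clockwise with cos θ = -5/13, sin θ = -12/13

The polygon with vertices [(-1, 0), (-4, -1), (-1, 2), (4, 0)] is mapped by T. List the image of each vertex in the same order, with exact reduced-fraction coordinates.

T1 reflect across y = 0: (-1, 0) → (-1, 0); (-4, -1) → (-4, 1); (-1, 2) → (-1, -2); (4, 0) → (4, 0)
T2 scale by (-2, 1): (-1, 0) → (2, 0); (-4, 1) → (8, 1); (-1, -2) → (2, -2); (4, 0) → (-8, 0)
T3 translate by (-5, -4): (2, 0) → (-3, -4); (8, 1) → (3, -3); (2, -2) → (-3, -6); (-8, 0) → (-13, -4)
T4 rotate counter-clockwise with cos θ = -5/13, sin θ = -12/13: (-3, -4) → (-33/13, 56/13); (3, -3) → (-51/13, -21/13); (-3, -6) → (-57/13, 66/13); (-13, -4) → (17/13, 176/13)

image vertices: (-33/13, 56/13), (-51/13, -21/13), (-57/13, 66/13), (17/13, 176/13)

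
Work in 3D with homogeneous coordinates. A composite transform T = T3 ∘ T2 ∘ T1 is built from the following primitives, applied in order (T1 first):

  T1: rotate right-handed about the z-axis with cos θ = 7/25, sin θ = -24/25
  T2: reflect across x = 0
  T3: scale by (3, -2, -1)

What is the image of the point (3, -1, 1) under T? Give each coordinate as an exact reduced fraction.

T1 rotate right-handed about the z-axis with cos θ = 7/25, sin θ = -24/25: (3, -1, 1) → (-3/25, -79/25, 1)
T2 reflect across x = 0: (-3/25, -79/25, 1) → (3/25, -79/25, 1)
T3 scale by (3, -2, -1): (3/25, -79/25, 1) → (9/25, 158/25, -1)

T(p) = (9/25, 158/25, -1)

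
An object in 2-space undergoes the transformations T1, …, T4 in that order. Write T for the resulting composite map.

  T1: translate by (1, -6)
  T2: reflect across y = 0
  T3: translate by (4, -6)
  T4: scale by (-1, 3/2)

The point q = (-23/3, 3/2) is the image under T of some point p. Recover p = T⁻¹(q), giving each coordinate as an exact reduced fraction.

T1 = [1 0 1; 0 1 -6; 0 0 1]
T2·T1 = [1 0 1; 0 -1 6; 0 0 1]
T3·…·T1 = [1 0 5; 0 -1 0; 0 0 1]
T4·…·T1 = [-1 0 -5; 0 -3/2 0; 0 0 1]
det M = 3/2; M⁻¹ = [-1 0 -5; 0 -2/3 0; 0 0 1]
M⁻¹ · (-23/3, 3/2)ᵀ = (8/3, -1)ᵀ

p = (8/3, -1)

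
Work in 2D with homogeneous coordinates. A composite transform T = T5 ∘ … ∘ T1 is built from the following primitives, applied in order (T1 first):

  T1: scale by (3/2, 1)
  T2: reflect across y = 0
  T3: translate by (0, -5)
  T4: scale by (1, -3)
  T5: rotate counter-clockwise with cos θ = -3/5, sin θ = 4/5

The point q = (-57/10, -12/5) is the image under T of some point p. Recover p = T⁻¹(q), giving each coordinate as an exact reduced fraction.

p = (1, -3)

T1 = [3/2 0 0; 0 1 0; 0 0 1]
T2·T1 = [3/2 0 0; 0 -1 0; 0 0 1]
T3·…·T1 = [3/2 0 0; 0 -1 -5; 0 0 1]
T4·…·T1 = [3/2 0 0; 0 3 15; 0 0 1]
T5·…·T1 = [-9/10 -12/5 -12; 6/5 -9/5 -9; 0 0 1]
det M = 9/2; M⁻¹ = [-2/5 8/15 0; -4/15 -1/5 -5; 0 0 1]
M⁻¹ · (-57/10, -12/5)ᵀ = (1, -3)ᵀ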